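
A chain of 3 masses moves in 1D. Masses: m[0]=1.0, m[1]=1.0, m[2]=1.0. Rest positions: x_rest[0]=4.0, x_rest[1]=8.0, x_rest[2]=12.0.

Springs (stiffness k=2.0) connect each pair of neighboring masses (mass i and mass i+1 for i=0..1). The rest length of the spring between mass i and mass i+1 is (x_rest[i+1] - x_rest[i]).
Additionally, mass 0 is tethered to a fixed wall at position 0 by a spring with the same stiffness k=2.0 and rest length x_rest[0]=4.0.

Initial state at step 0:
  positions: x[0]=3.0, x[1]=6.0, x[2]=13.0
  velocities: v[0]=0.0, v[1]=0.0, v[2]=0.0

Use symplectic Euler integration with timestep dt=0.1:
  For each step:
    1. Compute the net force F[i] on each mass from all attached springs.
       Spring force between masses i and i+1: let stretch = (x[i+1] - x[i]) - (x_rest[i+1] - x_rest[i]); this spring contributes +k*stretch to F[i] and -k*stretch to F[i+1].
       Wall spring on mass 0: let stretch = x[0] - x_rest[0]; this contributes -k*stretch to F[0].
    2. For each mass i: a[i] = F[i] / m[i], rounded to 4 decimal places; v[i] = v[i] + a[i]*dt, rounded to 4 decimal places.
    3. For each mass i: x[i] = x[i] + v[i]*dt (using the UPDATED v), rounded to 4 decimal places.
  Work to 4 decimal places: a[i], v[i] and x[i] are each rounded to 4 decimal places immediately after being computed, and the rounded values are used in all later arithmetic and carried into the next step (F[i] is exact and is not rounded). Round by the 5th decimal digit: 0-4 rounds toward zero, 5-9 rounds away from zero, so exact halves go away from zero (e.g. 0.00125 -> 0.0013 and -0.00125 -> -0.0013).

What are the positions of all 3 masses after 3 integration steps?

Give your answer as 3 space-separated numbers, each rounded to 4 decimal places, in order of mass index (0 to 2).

Answer: 3.0079 6.4583 12.6539

Derivation:
Step 0: x=[3.0000 6.0000 13.0000] v=[0.0000 0.0000 0.0000]
Step 1: x=[3.0000 6.0800 12.9400] v=[0.0000 0.8000 -0.6000]
Step 2: x=[3.0016 6.2356 12.8228] v=[0.0160 1.5560 -1.1720]
Step 3: x=[3.0079 6.4583 12.6539] v=[0.0625 2.2266 -1.6894]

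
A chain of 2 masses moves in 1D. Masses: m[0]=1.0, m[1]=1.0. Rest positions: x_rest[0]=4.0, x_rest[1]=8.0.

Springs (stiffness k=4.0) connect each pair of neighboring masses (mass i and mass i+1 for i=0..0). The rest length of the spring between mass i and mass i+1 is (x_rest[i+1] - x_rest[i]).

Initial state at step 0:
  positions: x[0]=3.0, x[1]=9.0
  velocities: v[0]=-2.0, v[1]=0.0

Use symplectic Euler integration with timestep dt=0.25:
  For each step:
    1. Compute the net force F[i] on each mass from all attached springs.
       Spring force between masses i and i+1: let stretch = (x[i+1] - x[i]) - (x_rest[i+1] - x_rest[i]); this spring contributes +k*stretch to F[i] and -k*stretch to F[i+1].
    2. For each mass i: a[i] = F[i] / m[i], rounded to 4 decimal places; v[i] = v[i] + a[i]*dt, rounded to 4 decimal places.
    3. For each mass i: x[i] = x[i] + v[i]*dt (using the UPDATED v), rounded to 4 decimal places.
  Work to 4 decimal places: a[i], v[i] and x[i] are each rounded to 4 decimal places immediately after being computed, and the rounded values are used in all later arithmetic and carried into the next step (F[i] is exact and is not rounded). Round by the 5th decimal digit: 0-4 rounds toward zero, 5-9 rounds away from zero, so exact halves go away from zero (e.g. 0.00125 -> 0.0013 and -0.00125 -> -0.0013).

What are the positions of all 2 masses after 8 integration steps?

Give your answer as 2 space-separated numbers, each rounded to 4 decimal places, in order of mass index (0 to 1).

Answer: 1.1232 6.8771

Derivation:
Step 0: x=[3.0000 9.0000] v=[-2.0000 0.0000]
Step 1: x=[3.0000 8.5000] v=[0.0000 -2.0000]
Step 2: x=[3.3750 7.6250] v=[1.5000 -3.5000]
Step 3: x=[3.8125 6.6875] v=[1.7500 -3.7500]
Step 4: x=[3.9688 6.0313] v=[0.6250 -2.6250]
Step 5: x=[3.6407 5.8594] v=[-1.3125 -0.6875]
Step 6: x=[2.8673 6.1329] v=[-3.0938 1.0938]
Step 7: x=[1.9103 6.5900] v=[-3.8282 1.8282]
Step 8: x=[1.1232 6.8771] v=[-3.1485 1.1485]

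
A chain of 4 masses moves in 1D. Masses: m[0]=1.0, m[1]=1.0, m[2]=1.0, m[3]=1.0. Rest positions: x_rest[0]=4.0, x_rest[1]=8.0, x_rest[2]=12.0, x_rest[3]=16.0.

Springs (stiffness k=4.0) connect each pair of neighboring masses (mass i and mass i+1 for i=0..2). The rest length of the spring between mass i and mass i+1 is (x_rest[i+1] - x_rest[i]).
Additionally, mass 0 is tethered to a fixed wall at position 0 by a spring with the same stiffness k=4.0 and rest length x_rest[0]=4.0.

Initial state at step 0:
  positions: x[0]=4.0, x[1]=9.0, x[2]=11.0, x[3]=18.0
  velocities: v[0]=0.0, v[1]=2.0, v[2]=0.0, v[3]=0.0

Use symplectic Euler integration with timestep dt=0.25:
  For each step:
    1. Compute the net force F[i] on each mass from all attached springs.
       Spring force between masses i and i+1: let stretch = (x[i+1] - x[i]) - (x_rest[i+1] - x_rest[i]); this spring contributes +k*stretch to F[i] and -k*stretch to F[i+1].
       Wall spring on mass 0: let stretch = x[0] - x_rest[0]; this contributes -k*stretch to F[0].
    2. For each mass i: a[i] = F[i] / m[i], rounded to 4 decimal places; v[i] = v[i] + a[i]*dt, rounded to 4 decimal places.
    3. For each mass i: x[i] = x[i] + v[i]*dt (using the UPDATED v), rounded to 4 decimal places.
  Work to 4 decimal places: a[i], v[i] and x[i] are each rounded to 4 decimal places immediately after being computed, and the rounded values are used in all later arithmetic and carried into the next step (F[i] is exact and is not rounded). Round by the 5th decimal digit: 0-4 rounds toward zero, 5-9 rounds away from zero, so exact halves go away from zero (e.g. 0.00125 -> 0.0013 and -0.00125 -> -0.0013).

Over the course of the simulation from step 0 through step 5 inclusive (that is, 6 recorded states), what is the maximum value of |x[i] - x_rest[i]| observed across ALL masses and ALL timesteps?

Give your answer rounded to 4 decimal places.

Step 0: x=[4.0000 9.0000 11.0000 18.0000] v=[0.0000 2.0000 0.0000 0.0000]
Step 1: x=[4.2500 8.7500 12.2500 17.2500] v=[1.0000 -1.0000 5.0000 -3.0000]
Step 2: x=[4.5625 8.2500 13.8750 16.2500] v=[1.2500 -2.0000 6.5000 -4.0000]
Step 3: x=[4.6563 8.2344 14.6875 15.6563] v=[0.3750 -0.0625 3.2500 -2.3750]
Step 4: x=[4.4805 8.9375 14.1289 15.8204] v=[-0.7032 2.8125 -2.2343 0.6562]
Step 5: x=[4.2988 9.8242 12.6954 16.5616] v=[-0.7267 3.5469 -5.7342 2.9647]
Max displacement = 2.6875

Answer: 2.6875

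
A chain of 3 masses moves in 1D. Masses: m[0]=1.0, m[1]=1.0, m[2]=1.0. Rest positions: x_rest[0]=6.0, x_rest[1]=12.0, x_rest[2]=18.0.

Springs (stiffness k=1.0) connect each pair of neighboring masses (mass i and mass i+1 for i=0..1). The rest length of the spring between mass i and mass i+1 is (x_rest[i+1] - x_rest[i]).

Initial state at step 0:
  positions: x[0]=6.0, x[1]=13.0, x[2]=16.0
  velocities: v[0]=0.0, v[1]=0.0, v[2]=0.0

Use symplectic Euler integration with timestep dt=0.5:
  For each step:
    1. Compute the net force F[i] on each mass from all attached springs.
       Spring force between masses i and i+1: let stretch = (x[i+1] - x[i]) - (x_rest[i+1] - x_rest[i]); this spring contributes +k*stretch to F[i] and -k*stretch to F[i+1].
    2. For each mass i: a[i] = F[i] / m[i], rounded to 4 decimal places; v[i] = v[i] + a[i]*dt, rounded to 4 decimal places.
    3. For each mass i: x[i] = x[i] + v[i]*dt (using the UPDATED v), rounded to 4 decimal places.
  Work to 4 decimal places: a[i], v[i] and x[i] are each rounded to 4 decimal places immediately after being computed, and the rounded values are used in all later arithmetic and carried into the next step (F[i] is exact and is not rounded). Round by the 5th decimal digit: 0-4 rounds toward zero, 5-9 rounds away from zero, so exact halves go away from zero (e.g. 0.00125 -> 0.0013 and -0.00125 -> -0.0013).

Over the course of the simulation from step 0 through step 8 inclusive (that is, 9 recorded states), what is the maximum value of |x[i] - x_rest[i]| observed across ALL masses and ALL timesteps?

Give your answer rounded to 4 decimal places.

Answer: 2.0178

Derivation:
Step 0: x=[6.0000 13.0000 16.0000] v=[0.0000 0.0000 0.0000]
Step 1: x=[6.2500 12.0000 16.7500] v=[0.5000 -2.0000 1.5000]
Step 2: x=[6.4375 10.7500 17.8125] v=[0.3750 -2.5000 2.1250]
Step 3: x=[6.2031 10.1875 18.6094] v=[-0.4688 -1.1250 1.5938]
Step 4: x=[5.4648 10.7344 18.8009] v=[-1.4766 1.0938 0.3829]
Step 5: x=[4.5439 11.9806 18.4757] v=[-1.8418 2.4923 -0.6504]
Step 6: x=[3.9822 12.9914 18.0267] v=[-1.1235 2.0215 -0.8980]
Step 7: x=[4.1728 13.0087 17.8189] v=[0.3811 0.0346 -0.4157]
Step 8: x=[5.0724 12.0196 17.9085] v=[1.7991 -1.9783 0.1792]
Max displacement = 2.0178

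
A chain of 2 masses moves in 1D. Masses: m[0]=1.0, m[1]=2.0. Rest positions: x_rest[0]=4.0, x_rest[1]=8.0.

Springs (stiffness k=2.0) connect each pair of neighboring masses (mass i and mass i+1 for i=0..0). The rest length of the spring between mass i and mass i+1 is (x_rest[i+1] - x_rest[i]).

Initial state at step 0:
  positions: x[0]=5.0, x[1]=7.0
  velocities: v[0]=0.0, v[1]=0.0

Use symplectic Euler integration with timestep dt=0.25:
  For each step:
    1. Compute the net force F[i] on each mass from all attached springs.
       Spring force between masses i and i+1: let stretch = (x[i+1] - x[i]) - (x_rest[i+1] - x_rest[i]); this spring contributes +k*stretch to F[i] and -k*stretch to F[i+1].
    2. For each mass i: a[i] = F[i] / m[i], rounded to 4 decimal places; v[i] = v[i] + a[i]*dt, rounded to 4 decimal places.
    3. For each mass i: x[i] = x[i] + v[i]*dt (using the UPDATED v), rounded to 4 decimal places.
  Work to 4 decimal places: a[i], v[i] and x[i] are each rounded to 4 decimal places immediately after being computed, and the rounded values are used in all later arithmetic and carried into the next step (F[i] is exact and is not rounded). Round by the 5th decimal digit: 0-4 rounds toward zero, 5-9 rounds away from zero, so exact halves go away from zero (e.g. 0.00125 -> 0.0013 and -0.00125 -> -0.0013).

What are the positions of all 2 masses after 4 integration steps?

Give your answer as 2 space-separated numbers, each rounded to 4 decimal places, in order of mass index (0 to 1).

Step 0: x=[5.0000 7.0000] v=[0.0000 0.0000]
Step 1: x=[4.7500 7.1250] v=[-1.0000 0.5000]
Step 2: x=[4.2969 7.3516] v=[-1.8125 0.9063]
Step 3: x=[3.7256 7.6373] v=[-2.2852 1.1426]
Step 4: x=[3.1433 7.9285] v=[-2.3294 1.1647]

Answer: 3.1433 7.9285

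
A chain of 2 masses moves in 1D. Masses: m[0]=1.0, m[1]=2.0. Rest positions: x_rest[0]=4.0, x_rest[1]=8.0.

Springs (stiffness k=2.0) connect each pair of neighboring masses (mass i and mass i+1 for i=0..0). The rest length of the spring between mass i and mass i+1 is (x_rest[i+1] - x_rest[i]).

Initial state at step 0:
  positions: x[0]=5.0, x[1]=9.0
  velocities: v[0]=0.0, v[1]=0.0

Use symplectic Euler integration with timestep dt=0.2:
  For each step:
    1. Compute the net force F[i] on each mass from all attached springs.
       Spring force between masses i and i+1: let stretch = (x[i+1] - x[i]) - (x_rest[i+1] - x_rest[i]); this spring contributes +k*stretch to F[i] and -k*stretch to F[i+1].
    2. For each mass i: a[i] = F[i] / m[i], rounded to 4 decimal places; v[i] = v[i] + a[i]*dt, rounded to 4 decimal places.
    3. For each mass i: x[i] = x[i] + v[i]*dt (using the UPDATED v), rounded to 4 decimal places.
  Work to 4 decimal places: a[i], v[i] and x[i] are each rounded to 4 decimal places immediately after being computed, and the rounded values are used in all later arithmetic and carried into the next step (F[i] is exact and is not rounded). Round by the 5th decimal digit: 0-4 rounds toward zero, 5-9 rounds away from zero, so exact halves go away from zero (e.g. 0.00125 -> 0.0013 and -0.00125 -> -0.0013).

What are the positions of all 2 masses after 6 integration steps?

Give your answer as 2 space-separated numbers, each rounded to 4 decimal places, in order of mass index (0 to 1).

Step 0: x=[5.0000 9.0000] v=[0.0000 0.0000]
Step 1: x=[5.0000 9.0000] v=[0.0000 0.0000]
Step 2: x=[5.0000 9.0000] v=[0.0000 0.0000]
Step 3: x=[5.0000 9.0000] v=[0.0000 0.0000]
Step 4: x=[5.0000 9.0000] v=[0.0000 0.0000]
Step 5: x=[5.0000 9.0000] v=[0.0000 0.0000]
Step 6: x=[5.0000 9.0000] v=[0.0000 0.0000]

Answer: 5.0000 9.0000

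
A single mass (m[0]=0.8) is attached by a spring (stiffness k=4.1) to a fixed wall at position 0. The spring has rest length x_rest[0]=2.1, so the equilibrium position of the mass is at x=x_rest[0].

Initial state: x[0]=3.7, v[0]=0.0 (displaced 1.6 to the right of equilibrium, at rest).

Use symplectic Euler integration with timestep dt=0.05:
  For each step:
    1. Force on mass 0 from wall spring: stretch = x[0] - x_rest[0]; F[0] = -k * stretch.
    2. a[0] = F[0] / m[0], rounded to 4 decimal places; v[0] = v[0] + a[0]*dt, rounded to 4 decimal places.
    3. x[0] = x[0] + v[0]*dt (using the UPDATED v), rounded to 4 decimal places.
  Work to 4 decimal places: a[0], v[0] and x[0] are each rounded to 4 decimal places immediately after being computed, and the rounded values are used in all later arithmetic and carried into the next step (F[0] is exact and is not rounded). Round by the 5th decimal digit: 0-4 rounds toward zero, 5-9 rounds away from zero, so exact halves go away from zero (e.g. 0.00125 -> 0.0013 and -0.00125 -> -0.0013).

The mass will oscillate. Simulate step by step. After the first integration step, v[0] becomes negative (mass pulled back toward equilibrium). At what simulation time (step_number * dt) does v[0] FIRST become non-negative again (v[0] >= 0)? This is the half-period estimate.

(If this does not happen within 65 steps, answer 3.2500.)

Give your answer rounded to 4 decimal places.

Answer: 1.4000

Derivation:
Step 0: x=[3.7000] v=[0.0000]
Step 1: x=[3.6795] v=[-0.4100]
Step 2: x=[3.6388] v=[-0.8147]
Step 3: x=[3.5784] v=[-1.2090]
Step 4: x=[3.4990] v=[-1.5878]
Step 5: x=[3.4017] v=[-1.9463]
Step 6: x=[3.2877] v=[-2.2799]
Step 7: x=[3.1585] v=[-2.5843]
Step 8: x=[3.0157] v=[-2.8555]
Step 9: x=[2.8612] v=[-3.0902]
Step 10: x=[2.6969] v=[-3.2853]
Step 11: x=[2.5250] v=[-3.4383]
Step 12: x=[2.3476] v=[-3.5472]
Step 13: x=[2.1671] v=[-3.6107]
Step 14: x=[1.9857] v=[-3.6279]
Step 15: x=[1.8058] v=[-3.5986]
Step 16: x=[1.6296] v=[-3.5232]
Step 17: x=[1.4595] v=[-3.4027]
Step 18: x=[1.2976] v=[-3.2386]
Step 19: x=[1.1460] v=[-3.0330]
Step 20: x=[1.0066] v=[-2.7885]
Step 21: x=[0.8812] v=[-2.5083]
Step 22: x=[0.7714] v=[-2.1960]
Step 23: x=[0.6786] v=[-1.8555]
Step 24: x=[0.6040] v=[-1.4913]
Step 25: x=[0.5486] v=[-1.1080]
Step 26: x=[0.5131] v=[-0.7105]
Step 27: x=[0.4979] v=[-0.3039]
Step 28: x=[0.5032] v=[0.1066]
First v>=0 after going negative at step 28, time=1.4000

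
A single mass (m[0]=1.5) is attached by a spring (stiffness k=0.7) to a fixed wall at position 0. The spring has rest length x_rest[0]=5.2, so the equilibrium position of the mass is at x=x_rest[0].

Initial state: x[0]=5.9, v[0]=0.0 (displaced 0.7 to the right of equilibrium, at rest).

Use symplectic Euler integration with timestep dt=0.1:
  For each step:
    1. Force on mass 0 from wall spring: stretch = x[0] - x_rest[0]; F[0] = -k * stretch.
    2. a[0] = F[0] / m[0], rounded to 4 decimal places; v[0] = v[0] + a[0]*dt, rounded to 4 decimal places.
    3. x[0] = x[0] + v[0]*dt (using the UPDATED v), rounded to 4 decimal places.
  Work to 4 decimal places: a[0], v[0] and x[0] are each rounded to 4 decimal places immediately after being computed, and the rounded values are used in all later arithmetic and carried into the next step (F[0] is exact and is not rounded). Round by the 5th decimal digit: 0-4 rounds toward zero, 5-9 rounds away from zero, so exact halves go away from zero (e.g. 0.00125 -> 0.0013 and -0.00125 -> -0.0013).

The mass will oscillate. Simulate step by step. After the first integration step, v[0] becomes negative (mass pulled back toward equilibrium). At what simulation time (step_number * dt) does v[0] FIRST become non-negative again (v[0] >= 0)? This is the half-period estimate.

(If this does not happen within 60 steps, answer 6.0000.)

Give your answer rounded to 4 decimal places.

Answer: 4.6000

Derivation:
Step 0: x=[5.9000] v=[0.0000]
Step 1: x=[5.8967] v=[-0.0327]
Step 2: x=[5.8902] v=[-0.0652]
Step 3: x=[5.8805] v=[-0.0974]
Step 4: x=[5.8676] v=[-0.1292]
Step 5: x=[5.8516] v=[-0.1604]
Step 6: x=[5.8325] v=[-0.1908]
Step 7: x=[5.8105] v=[-0.2203]
Step 8: x=[5.7856] v=[-0.2488]
Step 9: x=[5.7580] v=[-0.2761]
Step 10: x=[5.7278] v=[-0.3021]
Step 11: x=[5.6951] v=[-0.3267]
Step 12: x=[5.6601] v=[-0.3498]
Step 13: x=[5.6230] v=[-0.3713]
Step 14: x=[5.5839] v=[-0.3910]
Step 15: x=[5.5430] v=[-0.4089]
Step 16: x=[5.5005] v=[-0.4249]
Step 17: x=[5.4566] v=[-0.4389]
Step 18: x=[5.4115] v=[-0.4509]
Step 19: x=[5.3654] v=[-0.4608]
Step 20: x=[5.3186] v=[-0.4685]
Step 21: x=[5.2712] v=[-0.4740]
Step 22: x=[5.2235] v=[-0.4773]
Step 23: x=[5.1757] v=[-0.4784]
Step 24: x=[5.1280] v=[-0.4773]
Step 25: x=[5.0806] v=[-0.4739]
Step 26: x=[5.0338] v=[-0.4683]
Step 27: x=[4.9878] v=[-0.4605]
Step 28: x=[4.9427] v=[-0.4506]
Step 29: x=[4.8988] v=[-0.4386]
Step 30: x=[4.8564] v=[-0.4245]
Step 31: x=[4.8156] v=[-0.4085]
Step 32: x=[4.7765] v=[-0.3906]
Step 33: x=[4.7394] v=[-0.3708]
Step 34: x=[4.7045] v=[-0.3493]
Step 35: x=[4.6719] v=[-0.3262]
Step 36: x=[4.6417] v=[-0.3016]
Step 37: x=[4.6141] v=[-0.2756]
Step 38: x=[4.5893] v=[-0.2483]
Step 39: x=[4.5673] v=[-0.2198]
Step 40: x=[4.5483] v=[-0.1903]
Step 41: x=[4.5323] v=[-0.1599]
Step 42: x=[4.5194] v=[-0.1287]
Step 43: x=[4.5097] v=[-0.0969]
Step 44: x=[4.5032] v=[-0.0647]
Step 45: x=[4.5000] v=[-0.0322]
Step 46: x=[4.5001] v=[0.0005]
First v>=0 after going negative at step 46, time=4.6000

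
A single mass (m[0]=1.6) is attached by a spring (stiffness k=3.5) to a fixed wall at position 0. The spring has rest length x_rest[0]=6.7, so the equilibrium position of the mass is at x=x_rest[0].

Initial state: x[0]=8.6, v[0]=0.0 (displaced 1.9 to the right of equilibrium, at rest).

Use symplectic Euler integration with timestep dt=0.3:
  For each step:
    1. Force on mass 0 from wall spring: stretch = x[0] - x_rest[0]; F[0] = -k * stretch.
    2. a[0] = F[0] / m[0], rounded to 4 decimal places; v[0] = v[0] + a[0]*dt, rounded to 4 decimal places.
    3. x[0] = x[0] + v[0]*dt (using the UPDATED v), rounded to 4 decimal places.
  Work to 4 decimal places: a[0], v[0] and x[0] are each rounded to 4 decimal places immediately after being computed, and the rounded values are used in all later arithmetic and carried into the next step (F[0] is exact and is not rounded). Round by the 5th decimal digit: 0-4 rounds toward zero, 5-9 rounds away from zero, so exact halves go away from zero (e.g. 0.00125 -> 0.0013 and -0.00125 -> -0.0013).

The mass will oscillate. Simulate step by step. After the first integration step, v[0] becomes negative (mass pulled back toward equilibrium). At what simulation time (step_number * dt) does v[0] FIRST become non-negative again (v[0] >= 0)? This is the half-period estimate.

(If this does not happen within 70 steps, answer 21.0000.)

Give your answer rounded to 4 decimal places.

Answer: 2.4000

Derivation:
Step 0: x=[8.6000] v=[0.0000]
Step 1: x=[8.2259] v=[-1.2469]
Step 2: x=[7.5514] v=[-2.2483]
Step 3: x=[6.7093] v=[-2.8070]
Step 4: x=[5.8654] v=[-2.8131]
Step 5: x=[5.1858] v=[-2.2654]
Step 6: x=[4.8043] v=[-1.2717]
Step 7: x=[4.7960] v=[-0.0277]
Step 8: x=[5.1625] v=[1.2218]
First v>=0 after going negative at step 8, time=2.4000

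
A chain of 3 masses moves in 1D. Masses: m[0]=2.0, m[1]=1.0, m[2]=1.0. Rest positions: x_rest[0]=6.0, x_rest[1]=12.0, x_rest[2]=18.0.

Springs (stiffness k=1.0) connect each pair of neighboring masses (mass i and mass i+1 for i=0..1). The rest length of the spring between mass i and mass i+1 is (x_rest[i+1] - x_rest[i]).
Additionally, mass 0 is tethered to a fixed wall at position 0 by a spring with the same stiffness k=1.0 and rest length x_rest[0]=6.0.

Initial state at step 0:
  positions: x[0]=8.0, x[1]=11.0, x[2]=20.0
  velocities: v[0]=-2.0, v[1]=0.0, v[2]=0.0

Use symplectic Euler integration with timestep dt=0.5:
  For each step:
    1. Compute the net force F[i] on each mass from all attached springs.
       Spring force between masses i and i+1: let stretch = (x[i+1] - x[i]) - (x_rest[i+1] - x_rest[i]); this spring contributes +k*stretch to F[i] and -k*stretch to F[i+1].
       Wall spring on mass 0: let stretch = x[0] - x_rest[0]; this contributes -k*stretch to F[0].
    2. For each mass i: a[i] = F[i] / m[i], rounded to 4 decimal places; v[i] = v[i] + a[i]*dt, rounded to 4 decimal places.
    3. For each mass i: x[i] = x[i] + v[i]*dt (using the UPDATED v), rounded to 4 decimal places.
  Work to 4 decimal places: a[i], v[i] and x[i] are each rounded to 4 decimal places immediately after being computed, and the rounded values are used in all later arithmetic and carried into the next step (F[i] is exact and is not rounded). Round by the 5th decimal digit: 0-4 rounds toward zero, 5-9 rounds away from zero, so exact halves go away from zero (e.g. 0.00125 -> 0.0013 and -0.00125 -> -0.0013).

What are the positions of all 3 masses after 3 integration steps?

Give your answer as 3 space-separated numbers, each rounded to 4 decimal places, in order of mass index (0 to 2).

Step 0: x=[8.0000 11.0000 20.0000] v=[-2.0000 0.0000 0.0000]
Step 1: x=[6.3750 12.5000 19.2500] v=[-3.2500 3.0000 -1.5000]
Step 2: x=[4.7188 14.1563 18.3125] v=[-3.3125 3.3125 -1.8750]
Step 3: x=[3.6524 14.4923 17.8360] v=[-2.1328 0.6719 -0.9531]

Answer: 3.6524 14.4923 17.8360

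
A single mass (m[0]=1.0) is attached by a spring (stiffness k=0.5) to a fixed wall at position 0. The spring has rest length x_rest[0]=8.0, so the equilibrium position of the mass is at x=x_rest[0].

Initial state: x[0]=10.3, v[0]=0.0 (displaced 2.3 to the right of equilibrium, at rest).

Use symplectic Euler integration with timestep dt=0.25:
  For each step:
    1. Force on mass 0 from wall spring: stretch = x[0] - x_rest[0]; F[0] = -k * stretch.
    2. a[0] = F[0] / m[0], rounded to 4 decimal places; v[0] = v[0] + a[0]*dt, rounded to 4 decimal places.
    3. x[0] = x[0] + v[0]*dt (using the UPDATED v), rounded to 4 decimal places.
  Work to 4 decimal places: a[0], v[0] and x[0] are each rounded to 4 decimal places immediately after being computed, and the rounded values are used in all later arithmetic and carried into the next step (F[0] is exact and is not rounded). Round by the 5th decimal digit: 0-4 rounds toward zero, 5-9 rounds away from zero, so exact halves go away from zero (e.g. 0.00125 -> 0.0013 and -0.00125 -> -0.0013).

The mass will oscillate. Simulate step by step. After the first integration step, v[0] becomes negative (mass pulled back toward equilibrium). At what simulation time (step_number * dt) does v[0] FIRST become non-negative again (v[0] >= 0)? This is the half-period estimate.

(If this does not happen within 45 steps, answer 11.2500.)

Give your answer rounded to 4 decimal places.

Step 0: x=[10.3000] v=[0.0000]
Step 1: x=[10.2281] v=[-0.2875]
Step 2: x=[10.0866] v=[-0.5660]
Step 3: x=[9.8799] v=[-0.8268]
Step 4: x=[9.6145] v=[-1.0618]
Step 5: x=[9.2986] v=[-1.2636]
Step 6: x=[8.9421] v=[-1.4259]
Step 7: x=[8.5562] v=[-1.5437]
Step 8: x=[8.1529] v=[-1.6132]
Step 9: x=[7.7448] v=[-1.6323]
Step 10: x=[7.3447] v=[-1.6004]
Step 11: x=[6.9651] v=[-1.5185]
Step 12: x=[6.6178] v=[-1.3891]
Step 13: x=[6.3137] v=[-1.2163]
Step 14: x=[6.0623] v=[-1.0055]
Step 15: x=[5.8715] v=[-0.7633]
Step 16: x=[5.7472] v=[-0.4972]
Step 17: x=[5.6933] v=[-0.2156]
Step 18: x=[5.7115] v=[0.0728]
First v>=0 after going negative at step 18, time=4.5000

Answer: 4.5000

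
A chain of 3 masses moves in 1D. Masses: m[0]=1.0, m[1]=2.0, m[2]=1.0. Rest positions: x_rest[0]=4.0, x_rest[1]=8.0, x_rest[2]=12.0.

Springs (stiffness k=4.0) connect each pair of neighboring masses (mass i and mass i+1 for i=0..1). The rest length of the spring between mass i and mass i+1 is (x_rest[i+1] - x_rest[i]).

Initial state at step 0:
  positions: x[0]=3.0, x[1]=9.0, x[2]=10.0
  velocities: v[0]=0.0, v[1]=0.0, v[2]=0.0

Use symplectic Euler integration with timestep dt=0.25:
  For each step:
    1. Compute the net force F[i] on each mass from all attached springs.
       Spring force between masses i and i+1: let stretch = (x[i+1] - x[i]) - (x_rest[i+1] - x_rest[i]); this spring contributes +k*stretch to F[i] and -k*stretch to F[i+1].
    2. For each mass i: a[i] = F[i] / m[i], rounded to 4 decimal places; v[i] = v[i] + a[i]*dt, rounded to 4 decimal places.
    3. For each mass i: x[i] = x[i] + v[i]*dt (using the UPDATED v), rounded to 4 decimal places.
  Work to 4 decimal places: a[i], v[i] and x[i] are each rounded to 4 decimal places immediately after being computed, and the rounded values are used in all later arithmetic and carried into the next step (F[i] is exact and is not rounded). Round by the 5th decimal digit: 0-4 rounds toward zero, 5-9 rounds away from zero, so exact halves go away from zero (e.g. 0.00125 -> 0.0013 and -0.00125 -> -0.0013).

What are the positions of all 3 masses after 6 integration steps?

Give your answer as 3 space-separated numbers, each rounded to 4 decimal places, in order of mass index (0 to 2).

Answer: 3.2585 7.7305 12.2807

Derivation:
Step 0: x=[3.0000 9.0000 10.0000] v=[0.0000 0.0000 0.0000]
Step 1: x=[3.5000 8.3750 10.7500] v=[2.0000 -2.5000 3.0000]
Step 2: x=[4.2188 7.4375 11.9063] v=[2.8750 -3.7500 4.6250]
Step 3: x=[4.7422 6.6563 12.9454] v=[2.0937 -3.1250 4.1562]
Step 4: x=[4.7442 6.4219 13.4122] v=[0.0078 -0.9375 1.8671]
Step 5: x=[4.1656 6.8516 13.1314] v=[-2.3145 1.7188 -1.1232]
Step 6: x=[3.2585 7.7305 12.2807] v=[-3.6285 3.5157 -3.4030]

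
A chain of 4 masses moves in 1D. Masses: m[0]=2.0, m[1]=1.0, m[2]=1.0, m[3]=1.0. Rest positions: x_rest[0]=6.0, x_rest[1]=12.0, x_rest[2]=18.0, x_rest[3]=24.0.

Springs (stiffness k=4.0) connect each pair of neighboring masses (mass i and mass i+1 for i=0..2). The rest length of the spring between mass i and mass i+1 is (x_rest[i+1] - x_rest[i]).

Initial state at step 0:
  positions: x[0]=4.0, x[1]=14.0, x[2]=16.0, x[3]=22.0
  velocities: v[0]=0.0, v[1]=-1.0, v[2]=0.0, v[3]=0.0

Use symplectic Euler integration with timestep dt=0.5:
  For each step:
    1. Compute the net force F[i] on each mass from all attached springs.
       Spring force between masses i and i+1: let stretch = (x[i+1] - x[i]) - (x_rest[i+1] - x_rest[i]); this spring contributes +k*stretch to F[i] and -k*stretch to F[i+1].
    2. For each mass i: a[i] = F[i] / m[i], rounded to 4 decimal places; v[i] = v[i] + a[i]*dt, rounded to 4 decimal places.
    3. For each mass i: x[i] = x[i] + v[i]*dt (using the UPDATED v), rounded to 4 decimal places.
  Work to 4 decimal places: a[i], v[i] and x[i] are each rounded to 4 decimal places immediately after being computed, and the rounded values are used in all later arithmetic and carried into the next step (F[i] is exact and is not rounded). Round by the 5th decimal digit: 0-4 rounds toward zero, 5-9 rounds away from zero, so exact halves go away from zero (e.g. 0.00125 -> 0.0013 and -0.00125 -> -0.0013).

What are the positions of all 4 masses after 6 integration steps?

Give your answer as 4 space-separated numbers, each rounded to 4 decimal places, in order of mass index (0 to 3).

Answer: 5.5782 5.1563 17.8125 22.8750

Derivation:
Step 0: x=[4.0000 14.0000 16.0000 22.0000] v=[0.0000 -1.0000 0.0000 0.0000]
Step 1: x=[6.0000 5.5000 20.0000 22.0000] v=[4.0000 -17.0000 8.0000 0.0000]
Step 2: x=[4.7500 12.0000 11.5000 26.0000] v=[-2.5000 13.0000 -17.0000 8.0000]
Step 3: x=[4.1250 10.7500 18.0000 21.5000] v=[-1.2500 -2.5000 13.0000 -9.0000]
Step 4: x=[3.8125 10.1250 20.7500 19.5000] v=[-0.6250 -1.2500 5.5000 -4.0000]
Step 5: x=[3.6563 13.8125 11.6250 24.7500] v=[-0.3125 7.3750 -18.2500 10.5000]
Step 6: x=[5.5782 5.1563 17.8125 22.8750] v=[3.8437 -17.3124 12.3750 -3.7500]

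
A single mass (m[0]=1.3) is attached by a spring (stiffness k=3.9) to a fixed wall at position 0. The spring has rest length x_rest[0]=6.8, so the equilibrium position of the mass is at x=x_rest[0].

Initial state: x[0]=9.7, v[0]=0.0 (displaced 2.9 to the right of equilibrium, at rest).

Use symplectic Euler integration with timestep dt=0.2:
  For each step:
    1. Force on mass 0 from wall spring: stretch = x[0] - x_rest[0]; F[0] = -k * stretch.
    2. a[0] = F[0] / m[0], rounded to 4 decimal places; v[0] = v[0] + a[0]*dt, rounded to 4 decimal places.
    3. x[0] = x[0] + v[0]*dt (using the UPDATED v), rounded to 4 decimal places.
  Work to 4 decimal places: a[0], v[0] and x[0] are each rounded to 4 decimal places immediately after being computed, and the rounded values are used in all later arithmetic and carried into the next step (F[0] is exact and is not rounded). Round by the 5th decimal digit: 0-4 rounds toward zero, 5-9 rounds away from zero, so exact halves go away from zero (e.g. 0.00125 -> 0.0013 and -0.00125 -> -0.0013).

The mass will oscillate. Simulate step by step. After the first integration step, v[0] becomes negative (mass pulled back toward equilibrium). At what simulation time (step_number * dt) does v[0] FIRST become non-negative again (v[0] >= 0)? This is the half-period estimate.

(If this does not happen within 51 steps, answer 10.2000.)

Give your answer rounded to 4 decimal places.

Answer: 2.0000

Derivation:
Step 0: x=[9.7000] v=[0.0000]
Step 1: x=[9.3520] v=[-1.7400]
Step 2: x=[8.6978] v=[-3.2712]
Step 3: x=[7.8158] v=[-4.4099]
Step 4: x=[6.8119] v=[-5.0194]
Step 5: x=[5.8066] v=[-5.0265]
Step 6: x=[4.9205] v=[-4.4305]
Step 7: x=[4.2599] v=[-3.3028]
Step 8: x=[3.9042] v=[-1.7787]
Step 9: x=[3.8960] v=[-0.0412]
Step 10: x=[4.2362] v=[1.7012]
First v>=0 after going negative at step 10, time=2.0000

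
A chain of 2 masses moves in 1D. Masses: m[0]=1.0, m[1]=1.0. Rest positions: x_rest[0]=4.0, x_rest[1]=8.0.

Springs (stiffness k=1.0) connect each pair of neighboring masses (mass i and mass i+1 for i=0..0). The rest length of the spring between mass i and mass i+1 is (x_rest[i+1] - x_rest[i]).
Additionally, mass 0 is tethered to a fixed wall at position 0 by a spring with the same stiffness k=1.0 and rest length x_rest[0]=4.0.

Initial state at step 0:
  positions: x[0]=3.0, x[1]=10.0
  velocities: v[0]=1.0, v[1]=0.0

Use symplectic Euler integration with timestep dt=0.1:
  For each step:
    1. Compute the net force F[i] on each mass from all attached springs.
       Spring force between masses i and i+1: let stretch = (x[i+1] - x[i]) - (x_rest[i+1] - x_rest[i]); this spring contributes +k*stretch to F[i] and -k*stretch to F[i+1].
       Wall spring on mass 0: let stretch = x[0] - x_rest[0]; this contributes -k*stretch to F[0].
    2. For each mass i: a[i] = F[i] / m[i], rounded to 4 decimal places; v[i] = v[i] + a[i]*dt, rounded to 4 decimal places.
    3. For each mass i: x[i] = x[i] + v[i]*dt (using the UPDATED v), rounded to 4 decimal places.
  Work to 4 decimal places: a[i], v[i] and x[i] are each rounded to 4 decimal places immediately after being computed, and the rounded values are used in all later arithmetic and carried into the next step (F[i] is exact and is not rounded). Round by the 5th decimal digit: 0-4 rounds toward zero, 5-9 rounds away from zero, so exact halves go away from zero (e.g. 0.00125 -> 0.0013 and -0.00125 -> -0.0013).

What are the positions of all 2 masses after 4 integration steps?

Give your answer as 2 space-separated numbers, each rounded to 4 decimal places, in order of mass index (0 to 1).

Step 0: x=[3.0000 10.0000] v=[1.0000 0.0000]
Step 1: x=[3.1400 9.9700] v=[1.4000 -0.3000]
Step 2: x=[3.3169 9.9117] v=[1.7690 -0.5830]
Step 3: x=[3.5266 9.8275] v=[2.0968 -0.8425]
Step 4: x=[3.7640 9.7202] v=[2.3742 -1.0726]

Answer: 3.7640 9.7202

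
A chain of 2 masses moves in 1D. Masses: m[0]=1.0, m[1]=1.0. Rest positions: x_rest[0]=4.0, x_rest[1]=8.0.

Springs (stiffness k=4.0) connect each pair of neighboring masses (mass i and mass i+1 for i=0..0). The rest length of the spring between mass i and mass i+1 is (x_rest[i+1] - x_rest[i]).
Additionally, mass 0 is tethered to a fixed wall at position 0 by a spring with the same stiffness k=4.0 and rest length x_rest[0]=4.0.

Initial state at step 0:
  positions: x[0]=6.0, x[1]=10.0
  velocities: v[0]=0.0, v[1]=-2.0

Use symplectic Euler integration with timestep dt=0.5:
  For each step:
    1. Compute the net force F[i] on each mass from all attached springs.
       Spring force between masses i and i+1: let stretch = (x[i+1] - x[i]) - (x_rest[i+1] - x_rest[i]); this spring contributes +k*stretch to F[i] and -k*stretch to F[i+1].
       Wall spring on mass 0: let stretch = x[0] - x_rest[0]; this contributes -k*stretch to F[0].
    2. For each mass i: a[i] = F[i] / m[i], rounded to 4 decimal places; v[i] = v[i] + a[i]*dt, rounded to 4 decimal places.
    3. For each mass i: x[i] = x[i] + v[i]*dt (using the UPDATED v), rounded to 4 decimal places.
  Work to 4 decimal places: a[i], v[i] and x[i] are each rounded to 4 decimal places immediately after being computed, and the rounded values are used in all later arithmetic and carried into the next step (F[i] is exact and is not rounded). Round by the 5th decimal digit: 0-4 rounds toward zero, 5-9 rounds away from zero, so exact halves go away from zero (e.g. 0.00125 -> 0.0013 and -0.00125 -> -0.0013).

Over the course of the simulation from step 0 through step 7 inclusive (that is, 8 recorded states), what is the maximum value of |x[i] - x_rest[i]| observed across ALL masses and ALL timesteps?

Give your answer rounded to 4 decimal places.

Step 0: x=[6.0000 10.0000] v=[0.0000 -2.0000]
Step 1: x=[4.0000 9.0000] v=[-4.0000 -2.0000]
Step 2: x=[3.0000 7.0000] v=[-2.0000 -4.0000]
Step 3: x=[3.0000 5.0000] v=[0.0000 -4.0000]
Step 4: x=[2.0000 5.0000] v=[-2.0000 0.0000]
Step 5: x=[2.0000 6.0000] v=[0.0000 2.0000]
Step 6: x=[4.0000 7.0000] v=[4.0000 2.0000]
Step 7: x=[5.0000 9.0000] v=[2.0000 4.0000]
Max displacement = 3.0000

Answer: 3.0000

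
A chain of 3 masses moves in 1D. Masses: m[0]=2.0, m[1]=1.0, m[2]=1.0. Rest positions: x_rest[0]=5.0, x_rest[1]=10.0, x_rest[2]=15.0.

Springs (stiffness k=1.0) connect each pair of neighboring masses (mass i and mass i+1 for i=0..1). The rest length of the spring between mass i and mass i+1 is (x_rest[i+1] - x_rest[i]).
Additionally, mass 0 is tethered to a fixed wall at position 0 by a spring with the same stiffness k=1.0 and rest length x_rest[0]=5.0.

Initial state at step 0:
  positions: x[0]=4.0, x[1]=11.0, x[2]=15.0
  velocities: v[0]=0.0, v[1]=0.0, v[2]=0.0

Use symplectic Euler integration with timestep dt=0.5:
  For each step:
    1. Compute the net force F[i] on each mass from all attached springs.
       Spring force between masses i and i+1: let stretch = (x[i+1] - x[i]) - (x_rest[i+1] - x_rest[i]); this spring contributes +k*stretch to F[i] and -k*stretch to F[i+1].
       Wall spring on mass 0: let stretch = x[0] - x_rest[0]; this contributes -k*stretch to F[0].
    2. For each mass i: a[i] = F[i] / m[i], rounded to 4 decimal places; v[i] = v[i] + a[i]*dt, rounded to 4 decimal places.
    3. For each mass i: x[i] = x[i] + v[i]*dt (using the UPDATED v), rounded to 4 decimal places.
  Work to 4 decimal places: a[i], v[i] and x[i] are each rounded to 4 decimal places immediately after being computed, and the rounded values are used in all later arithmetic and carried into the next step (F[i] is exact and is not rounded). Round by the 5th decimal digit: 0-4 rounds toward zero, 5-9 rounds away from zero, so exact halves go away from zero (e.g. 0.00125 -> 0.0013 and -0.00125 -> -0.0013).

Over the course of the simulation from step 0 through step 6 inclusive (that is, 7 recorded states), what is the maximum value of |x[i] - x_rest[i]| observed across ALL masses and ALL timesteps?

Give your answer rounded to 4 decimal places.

Answer: 1.2187

Derivation:
Step 0: x=[4.0000 11.0000 15.0000] v=[0.0000 0.0000 0.0000]
Step 1: x=[4.3750 10.2500 15.2500] v=[0.7500 -1.5000 0.5000]
Step 2: x=[4.9375 9.2813 15.5000] v=[1.1250 -1.9375 0.5000]
Step 3: x=[5.4258 8.7813 15.4453] v=[0.9766 -1.0001 -0.1094]
Step 4: x=[5.6553 9.1084 14.9746] v=[0.4590 0.6542 -0.9414]
Step 5: x=[5.6095 10.0388 14.2874] v=[-0.0916 1.8608 -1.3745]
Step 6: x=[5.4162 10.9241 13.7880] v=[-0.3867 1.7705 -0.9988]
Max displacement = 1.2187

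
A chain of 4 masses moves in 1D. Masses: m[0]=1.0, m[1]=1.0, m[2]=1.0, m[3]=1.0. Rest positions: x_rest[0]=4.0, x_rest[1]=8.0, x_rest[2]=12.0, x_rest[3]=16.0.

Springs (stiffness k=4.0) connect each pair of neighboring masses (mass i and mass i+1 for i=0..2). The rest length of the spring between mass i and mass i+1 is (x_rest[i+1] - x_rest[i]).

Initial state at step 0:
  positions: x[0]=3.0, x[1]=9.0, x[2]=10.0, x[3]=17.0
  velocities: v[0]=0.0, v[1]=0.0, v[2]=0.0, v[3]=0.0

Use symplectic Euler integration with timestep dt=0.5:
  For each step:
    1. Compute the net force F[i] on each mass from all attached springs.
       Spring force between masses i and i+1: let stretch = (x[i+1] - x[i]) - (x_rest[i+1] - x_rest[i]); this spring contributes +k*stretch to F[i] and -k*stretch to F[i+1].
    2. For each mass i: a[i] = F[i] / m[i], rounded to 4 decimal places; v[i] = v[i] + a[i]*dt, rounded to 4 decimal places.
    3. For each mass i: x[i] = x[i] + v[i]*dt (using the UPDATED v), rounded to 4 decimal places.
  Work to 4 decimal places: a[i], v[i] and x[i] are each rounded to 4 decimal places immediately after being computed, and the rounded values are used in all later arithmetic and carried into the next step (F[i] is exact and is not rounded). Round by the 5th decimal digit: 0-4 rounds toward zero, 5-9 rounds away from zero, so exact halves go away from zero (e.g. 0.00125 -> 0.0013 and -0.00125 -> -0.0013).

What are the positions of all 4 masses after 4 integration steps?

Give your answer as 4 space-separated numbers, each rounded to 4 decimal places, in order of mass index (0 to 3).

Step 0: x=[3.0000 9.0000 10.0000 17.0000] v=[0.0000 0.0000 0.0000 0.0000]
Step 1: x=[5.0000 4.0000 16.0000 14.0000] v=[4.0000 -10.0000 12.0000 -6.0000]
Step 2: x=[2.0000 12.0000 8.0000 17.0000] v=[-6.0000 16.0000 -16.0000 6.0000]
Step 3: x=[5.0000 6.0000 13.0000 15.0000] v=[6.0000 -12.0000 10.0000 -4.0000]
Step 4: x=[5.0000 6.0000 13.0000 15.0000] v=[0.0000 0.0000 0.0000 0.0000]

Answer: 5.0000 6.0000 13.0000 15.0000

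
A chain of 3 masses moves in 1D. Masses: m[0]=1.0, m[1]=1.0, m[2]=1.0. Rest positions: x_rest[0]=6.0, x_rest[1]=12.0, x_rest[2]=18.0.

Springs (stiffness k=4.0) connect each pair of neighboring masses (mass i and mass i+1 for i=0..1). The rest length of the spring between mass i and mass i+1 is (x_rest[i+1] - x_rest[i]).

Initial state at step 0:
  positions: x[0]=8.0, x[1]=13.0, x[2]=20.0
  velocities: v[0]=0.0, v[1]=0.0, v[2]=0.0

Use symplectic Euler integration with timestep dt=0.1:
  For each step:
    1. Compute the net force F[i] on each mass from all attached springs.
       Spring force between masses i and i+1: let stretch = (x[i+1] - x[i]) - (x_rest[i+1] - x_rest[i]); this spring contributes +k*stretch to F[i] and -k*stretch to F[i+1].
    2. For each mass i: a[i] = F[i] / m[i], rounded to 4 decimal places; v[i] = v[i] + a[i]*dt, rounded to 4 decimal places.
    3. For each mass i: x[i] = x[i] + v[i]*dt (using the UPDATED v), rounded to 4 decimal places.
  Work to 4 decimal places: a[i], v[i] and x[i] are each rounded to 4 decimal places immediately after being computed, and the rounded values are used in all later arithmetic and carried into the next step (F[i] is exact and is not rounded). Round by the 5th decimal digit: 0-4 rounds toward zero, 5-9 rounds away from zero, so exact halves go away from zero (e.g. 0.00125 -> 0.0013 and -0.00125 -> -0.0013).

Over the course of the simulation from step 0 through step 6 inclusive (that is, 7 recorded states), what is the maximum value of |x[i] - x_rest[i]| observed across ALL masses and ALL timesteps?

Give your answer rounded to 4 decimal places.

Step 0: x=[8.0000 13.0000 20.0000] v=[0.0000 0.0000 0.0000]
Step 1: x=[7.9600 13.0800 19.9600] v=[-0.4000 0.8000 -0.4000]
Step 2: x=[7.8848 13.2304 19.8848] v=[-0.7520 1.5040 -0.7520]
Step 3: x=[7.7834 13.4332 19.7834] v=[-1.0138 2.0275 -1.0138]
Step 4: x=[7.6680 13.6640 19.6680] v=[-1.1539 2.3077 -1.1539]
Step 5: x=[7.5525 13.8951 19.5525] v=[-1.1555 2.3109 -1.1555]
Step 6: x=[7.4507 14.0988 19.4507] v=[-1.0185 2.0368 -1.0185]
Max displacement = 2.0988

Answer: 2.0988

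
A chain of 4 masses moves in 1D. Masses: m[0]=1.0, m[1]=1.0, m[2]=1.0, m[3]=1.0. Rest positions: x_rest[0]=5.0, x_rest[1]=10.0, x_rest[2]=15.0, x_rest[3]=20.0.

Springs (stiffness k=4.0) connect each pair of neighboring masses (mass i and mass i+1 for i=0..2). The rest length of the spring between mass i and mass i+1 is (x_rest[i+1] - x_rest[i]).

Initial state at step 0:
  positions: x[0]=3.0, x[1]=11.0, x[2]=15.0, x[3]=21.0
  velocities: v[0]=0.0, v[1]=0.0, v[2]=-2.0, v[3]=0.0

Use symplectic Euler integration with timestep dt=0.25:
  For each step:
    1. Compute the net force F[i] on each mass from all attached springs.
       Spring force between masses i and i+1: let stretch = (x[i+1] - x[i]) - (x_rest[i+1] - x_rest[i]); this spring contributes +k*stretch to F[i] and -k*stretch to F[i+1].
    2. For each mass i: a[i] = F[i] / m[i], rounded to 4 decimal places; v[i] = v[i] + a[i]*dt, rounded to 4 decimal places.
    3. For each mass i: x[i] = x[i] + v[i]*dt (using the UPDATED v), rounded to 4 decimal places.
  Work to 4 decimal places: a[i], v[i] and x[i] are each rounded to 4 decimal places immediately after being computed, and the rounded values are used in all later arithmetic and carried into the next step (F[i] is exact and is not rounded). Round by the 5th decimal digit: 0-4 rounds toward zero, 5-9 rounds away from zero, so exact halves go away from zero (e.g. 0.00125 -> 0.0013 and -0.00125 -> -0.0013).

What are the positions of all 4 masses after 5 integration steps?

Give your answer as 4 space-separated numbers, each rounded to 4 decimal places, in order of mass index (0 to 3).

Step 0: x=[3.0000 11.0000 15.0000 21.0000] v=[0.0000 0.0000 -2.0000 0.0000]
Step 1: x=[3.7500 10.0000 15.0000 20.7500] v=[3.0000 -4.0000 0.0000 -1.0000]
Step 2: x=[4.8125 8.6875 15.1875 20.3125] v=[4.2500 -5.2500 0.7500 -1.7500]
Step 3: x=[5.5938 8.0313 15.0313 19.8438] v=[3.1250 -2.6250 -0.6250 -1.8750]
Step 4: x=[5.7344 8.5157 14.3282 19.4219] v=[0.5625 1.9375 -2.8125 -1.6875]
Step 5: x=[5.3204 9.7579 13.4454 18.9766] v=[-1.6562 4.9687 -3.5313 -1.7812]

Answer: 5.3204 9.7579 13.4454 18.9766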